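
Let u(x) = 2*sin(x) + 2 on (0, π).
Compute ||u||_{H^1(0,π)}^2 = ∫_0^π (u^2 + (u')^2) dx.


||u||_{H^1(0,π)}^2 = 16 + 8*π

u'(x) = 2*cos(x).
Expand u² and (u')² and integrate term by term on (0, π), using: for integers n ≥ 1, ∫_0^π sin²(nx) dx = ∫_0^π cos²(nx) dx = π/2; for n ≠ n', ∫_0^π sin(nx)sin(n'x) dx = ∫_0^π cos(nx)cos(n'x) dx = 0; and by product-to-sum, ∫_0^π sin(nx)cos(n'x) dx = ½∫_0^π [sin((n+n')x) + sin((n−n')x)] dx, which is 0 when n+n' is even and 2n/(n²−n'²) when n+n' is odd (it need not vanish on (0, π)). For the constant mode: ∫_0^π 1 dx = π, ∫_0^π cos(nx) dx = 0, ∫_0^π sin(nx) dx = (1−(−1)^n)/n.
  u² squared terms: (2)²·∫1 dx = 4·π = 4*π;  (2)²·∫sin(x)² dx = 4·π/2 = 2*π.
  u² cross terms: 2·(2)·(2)·∫1·sin(x) dx = 8·(2) = 16.
  So ∫_0^π u² dx = 4*π + 2*π + 16 = 16 + 6*π.
  (u')² squared terms: (2)²·∫cos(x)² dx = 4·π/2 = 2*π.
  So ∫_0^π (u')² dx = 2*π.
||u||_{H^1}^2 = (16 + 6*π) + (2*π) = 16 + 8*π.


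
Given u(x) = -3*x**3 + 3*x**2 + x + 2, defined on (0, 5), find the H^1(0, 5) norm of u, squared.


||u||_{H^1}^2 = 3770575/42

The H^1 norm (squared) on an interval (0, L) is
  ||u||_{H^1}^2 = ∫_0^L u(x)^2 dx + ∫_0^L u'(x)^2 dx.
Compute u'(x) = -9*x**2 + 6*x + 1.
Then u(x)^2 = 9*x**6 - 18*x**5 + 3*x**4 - 6*x**3 + 13*x**2 + 4*x + 4 and u'(x)^2 = 81*x**4 - 108*x**3 + 18*x**2 + 12*x + 1.
Integrate each monomial from 0 to 5 using ∫_0^5 c·x^n dx = c·5^(n+1)/(n+1):
  ∫_0^5 u(x)^2 dx = ∫_0^5 (9*x^6 - 18*x^5 + 3*x^4 - 6*x^3 + 13*x^2 + 4*x + 4) dx. Term by term:
    ∫_0^5 9*x^6 dx = 703125/7;  ∫_0^5 -18*x^5 dx = -46875;  ∫_0^5 3*x^4 dx = 1875;
    ∫_0^5 -6*x^3 dx = -1875/2;  ∫_0^5 13*x^2 dx = 1625/3;  ∫_0^5 4*x dx = 50;
    ∫_0^5 4 dx = 20.
  Sum: 703125/7 − 46875 + 1875 − 1875/2 + 1625/3 + 50 + 20 = 2315065/42.
  ∫_0^5 u'(x)^2 dx = ∫_0^5 (81*x^4 - 108*x^3 + 18*x^2 + 12*x + 1) dx. Term by term:
    ∫_0^5 81*x^4 dx = 50625;  ∫_0^5 -108*x^3 dx = -16875;  ∫_0^5 18*x^2 dx = 750;
    ∫_0^5 12*x dx = 150;  ∫_0^5 1 dx = 5.
  Sum: 50625 − 16875 + 750 + 150 + 5 = 34655.
Adding: ||u||_{H^1}^2 = 2315065/42 + 34655 = 3770575/42.


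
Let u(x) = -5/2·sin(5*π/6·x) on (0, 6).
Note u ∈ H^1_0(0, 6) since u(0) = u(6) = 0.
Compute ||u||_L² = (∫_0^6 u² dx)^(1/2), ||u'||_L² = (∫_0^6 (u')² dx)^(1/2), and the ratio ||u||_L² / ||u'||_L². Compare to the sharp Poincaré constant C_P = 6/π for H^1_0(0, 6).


||u||_L² / ||u'||_L² = 6/(5*π) < C_P = 6/π.

u(x) = -5/2·sin(5*π/6·x), so u'(x) = -25*π*cos(5*π*x/6)/12.
Writing u(x) = A·sin(kπx/L) with A = -5/2 and k = 5, use ∫_0^L sin²(kπx/L) dx = L/2 and ∫_0^L cos²(kπx/L) dx = L/2.
u² = 25/4·sin²(5*π/6·x) and (u')² = 625*π^2/144·cos²(5*π/6·x), and each of sin², cos² integrates to L/2 = 3 over (0, 6).
∫_0^6 u² dx = 75/4, so ||u||_L² = 5*sqrt(3)/2.
∫_0^6 (u')² dx = 625*π^2/48, so ||u'||_L² = 25*sqrt(3)*π/12.
Ratio ||u||_L² / ||u'||_L² = 6/(5*π).
Sharp Poincaré constant on H^1_0(0, 6) is C_P = L/π = 6/π, achieved by sin(π/6·x).
This is the k = 5 harmonic; the ratio L/(kπ) is strictly less than C_P = L/π, consistent with the sharp inequality ||u||_L² ≤ C_P ||u'||_L².


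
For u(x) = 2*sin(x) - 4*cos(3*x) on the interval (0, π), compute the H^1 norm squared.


||u||_{H^1(0,π)}^2 = 84*π

u'(x) = 12*sin(3*x) + 2*cos(x).
Expand u² and (u')² and integrate term by term on (0, π), using: for integers n ≥ 1, ∫_0^π sin²(nx) dx = ∫_0^π cos²(nx) dx = π/2; for n ≠ n', ∫_0^π sin(nx)sin(n'x) dx = ∫_0^π cos(nx)cos(n'x) dx = 0; and by product-to-sum, ∫_0^π sin(nx)cos(n'x) dx = ½∫_0^π [sin((n+n')x) + sin((n−n')x)] dx, which is 0 when n+n' is even and 2n/(n²−n'²) when n+n' is odd (it need not vanish on (0, π)).
  u² squared terms: (-4)²·∫cos(3x)² dx = 16·π/2 = 8*π;  (2)²·∫sin(x)² dx = 4·π/2 = 2*π.
  u² cross terms: 2·(-4)·(2)·∫cos(3x)·sin(x) dx = -16·(0) = 0.
  So ∫_0^π u² dx = 8*π + 2*π + 0 = 10*π.
  (u')² squared terms: (2)²·∫cos(x)² dx = 4·π/2 = 2*π;  (12)²·∫sin(3x)² dx = 144·π/2 = 72*π.
  (u')² cross terms: 2·(2)·(12)·∫cos(x)·sin(3x) dx = 48·(0) = 0.
  So ∫_0^π (u')² dx = 2*π + 72*π + 0 = 74*π.
||u||_{H^1}^2 = (10*π) + (74*π) = 84*π.


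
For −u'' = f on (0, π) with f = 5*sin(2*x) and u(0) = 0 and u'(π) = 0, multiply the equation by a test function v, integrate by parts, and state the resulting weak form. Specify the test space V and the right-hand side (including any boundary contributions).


V = {v ∈ H^1(0, π) : v(0) = 0} (test functions vanish at x = 0 where u is specified); weak form: ∫_0^π u'v' dx = ∫_0^π (5*sin(2*x)) v dx for all v ∈ V.

Multiply both sides by a test function v and integrate from 0 to π:
  ∫_0^π −u''(x) v(x) dx = ∫_0^π f(x) v(x) dx.
Integrate the LHS by parts once:
  ∫_0^π −u'' v dx = −[u'(x) v(x)]_0^π + ∫_0^π u'(x) v'(x) dx.
Thus ∫_0^π u'(x) v'(x) dx = ∫_0^π f(x) v(x) dx + [u'(x) v(x)]_0^π.
Choose V so that boundary terms are either known or forced to vanish.
Mixed BC: u(0) = 0 (Dirichlet) and u'(π) = 0 (Neumann). Define V = {v ∈ H^1(0, π) : v(0) = 0}. Then [u' v]_0^π = u'(π)·v(π) − u'(0)·0 = 0.
Weak formulation: find u (satisfying any essential BC) such that ∫_0^π u'(x) v'(x) dx = ∫_0^π f v dx for all v ∈ V (Dirichlet at 0 absorbed into V; the Neumann datum at x = π is zero, so no boundary term remains).
Substituting f(x) = 5*sin(2*x), the right-hand side is ∫_0^π (5*sin(2*x)) v dx.


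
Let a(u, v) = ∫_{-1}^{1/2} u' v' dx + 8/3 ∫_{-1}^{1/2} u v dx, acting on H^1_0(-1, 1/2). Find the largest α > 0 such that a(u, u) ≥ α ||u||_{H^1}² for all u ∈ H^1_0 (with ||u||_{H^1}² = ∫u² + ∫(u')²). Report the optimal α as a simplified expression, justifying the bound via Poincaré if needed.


α = 1

Coercivity of a(·,·) on H^1_0(-1, 1/2) means a(u, u) ≥ α ||u||_{H^1}² for every u ∈ H^1_0.
The interval has length L = 3/2, and Poincaré/coercivity depend only on L. Here a(u, u) = ∫(u')² + (8/3)·∫u².
Here c = 8/3 ≥ 1, so a(u,u) = ∫(u')² + c∫u² ≥ ∫(u')² + ∫u² = ||u||_{H^1}², i.e. α = 1 works. No larger α is possible: a(u,u) ≥ α||u||_{H^1}² means (1−α)∫(u')² ≥ (α−c)∫u², and for the modes u_n = sin(nπ(x−x₀)/L) (x₀ the left endpoint) one has ∫u_n²/∫(u_n')² = (L/(nπ))² → 0, so a(u_n,u_n)/||u_n||_{H^1}² → 1. Hence the optimal constant is α = 1.
Therefore α = 1.


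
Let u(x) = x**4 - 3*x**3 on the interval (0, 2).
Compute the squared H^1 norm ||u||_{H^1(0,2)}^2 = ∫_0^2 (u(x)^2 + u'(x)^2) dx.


||u||_{H^1}^2 = 22816/315

The H^1 norm (squared) on an interval (0, L) is
  ||u||_{H^1}^2 = ∫_0^L u(x)^2 dx + ∫_0^L u'(x)^2 dx.
Compute u'(x) = 4*x**3 - 9*x**2.
Then u(x)^2 = x**8 - 6*x**7 + 9*x**6 and u'(x)^2 = 16*x**6 - 72*x**5 + 81*x**4.
Integrate each monomial from 0 to 2 using ∫_0^2 c·x^n dx = c·2^(n+1)/(n+1):
  ∫_0^2 u(x)^2 dx = ∫_0^2 (x^8 - 6*x^7 + 9*x^6) dx. Term by term:
    ∫_0^2 x^8 dx = 512/9;  ∫_0^2 -6*x^7 dx = -192;  ∫_0^2 9*x^6 dx = 1152/7.
  Sum: 512/9 − 192 + 1152/7 = 1856/63.
  ∫_0^2 u'(x)^2 dx = ∫_0^2 (16*x^6 - 72*x^5 + 81*x^4) dx. Term by term:
    ∫_0^2 16*x^6 dx = 2048/7;  ∫_0^2 -72*x^5 dx = -768;  ∫_0^2 81*x^4 dx = 2592/5.
  Sum: 2048/7 − 768 + 2592/5 = 1504/35.
Adding: ||u||_{H^1}^2 = 1856/63 + 1504/35 = 22816/315.


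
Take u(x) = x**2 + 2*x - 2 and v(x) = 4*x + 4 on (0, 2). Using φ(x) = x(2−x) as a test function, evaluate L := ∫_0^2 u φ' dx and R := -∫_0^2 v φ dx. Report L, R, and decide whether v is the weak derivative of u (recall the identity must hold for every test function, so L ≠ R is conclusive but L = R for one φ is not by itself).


LHS = -16/3, RHS = -32/3. No, v is not the weak derivative of u.

u(x) = x**2 + 2*x - 2, classical derivative u'(x) = 2*x + 2.
φ(x) = x(2−x), so φ'(x) = 2 - 2*x.
Note φ(0) = φ(2) = 0, so the boundary term u·φ vanishes.
LHS = ∫_0^2 u(x) φ'(x) dx = ∫_0^2 (-2*x^3 - 2*x^2 + 8*x - 4) dx. Term by term:
  ∫_0^2 -2*x^3 dx = -8;  ∫_0^2 -2*x^2 dx = -16/3;  ∫_0^2 8*x dx = 16;
  ∫_0^2 -4 dx = -8.
Sum: -8 − 16/3 + 16 − 8 = -16/3.
So LHS = -16/3.
∫_0^2 v(x) φ(x) dx = ∫_0^2 (-4*x^3 + 4*x^2 + 8*x) dx. Term by term:
  ∫_0^2 -4*x^3 dx = -16;  ∫_0^2 4*x^2 dx = 32/3;  ∫_0^2 8*x dx = 16.
Sum: -16 + 32/3 + 16 = 32/3.
So RHS = -∫_0^2 v(x) φ(x) dx = -32/3.
LHS − RHS = 16/3 ≠ 0, so the identity fails.
(For a valid weak derivative the identity must hold for EVERY test function, in particular this one. The failure shows v is NOT the weak derivative of u.)
Correct weak derivative would be u'(x) = 2*x + 2.


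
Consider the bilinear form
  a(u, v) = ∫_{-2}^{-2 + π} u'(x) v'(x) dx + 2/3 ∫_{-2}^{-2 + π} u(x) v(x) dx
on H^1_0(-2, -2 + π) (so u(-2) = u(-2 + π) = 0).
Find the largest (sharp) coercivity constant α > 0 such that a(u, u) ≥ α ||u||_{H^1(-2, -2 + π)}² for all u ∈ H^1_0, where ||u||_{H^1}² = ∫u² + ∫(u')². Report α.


α = 5/6

Coercivity of a(·,·) on H^1_0(-2, -2 + π) means a(u, u) ≥ α ||u||_{H^1}² for every u ∈ H^1_0.
The interval has length L = π, and Poincaré/coercivity depend only on L. Here a(u, u) = ∫(u')² + (2/3)·∫u².
Here 0 < c = 2/3 < 1. The condition a(u,u) ≥ α||u||_{H^1}² reads (1−α)∫(u')² ≥ (α−c)∫u². Any admissible α is ≤ 1 (rapidly oscillating u have ∫u²/∫(u')² → 0), and α = 1 would force 0 ≥ (1−c)∫u², impossible since c < 1; so 1−α > 0. By the sharp Poincaré inequality on H^1_0 of an interval of length L, ∫(u')² ≥ (π/L)²∫u² with equality for the first sine mode sin(π(x−x₀)/L) (x₀ the left endpoint), so the inequality holds for all u iff (1−α)(π/L)² ≥ α − c, i.e. α ≤ ((π/L)² + c)/((π/L)² + 1) = (1 + c(L/π)²)/(1 + (L/π)²). With (π/L)² = 1 and c = 2/3, the largest admissible constant is α = ((π/L)² + c)/((π/L)² + 1).
Simplifying, α = 5/6.


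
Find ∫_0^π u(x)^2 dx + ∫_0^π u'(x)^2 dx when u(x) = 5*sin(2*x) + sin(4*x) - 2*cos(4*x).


||u||_{H^1(0,π)}^2 = 105*π

u'(x) = 8*sin(4*x) + 10*cos(2*x) + 4*cos(4*x).
Expand u² and (u')² and integrate term by term on (0, π), using: for integers n ≥ 1, ∫_0^π sin²(nx) dx = ∫_0^π cos²(nx) dx = π/2; for n ≠ n', ∫_0^π sin(nx)sin(n'x) dx = ∫_0^π cos(nx)cos(n'x) dx = 0; and by product-to-sum, ∫_0^π sin(nx)cos(n'x) dx = ½∫_0^π [sin((n+n')x) + sin((n−n')x)] dx, which is 0 when n+n' is even and 2n/(n²−n'²) when n+n' is odd (it need not vanish on (0, π)).
  u² squared terms: (-2)²·∫cos(4x)² dx = 4·π/2 = 2*π;  (5)²·∫sin(2x)² dx = 25·π/2 = 25*π/2;  (1)²·∫sin(4x)² dx = 1·π/2 = π/2.
  u² cross terms: 2·(-2)·(5)·∫cos(4x)·sin(2x) dx = -20·(0) = 0;  2·(-2)·(1)·∫cos(4x)·sin(4x) dx = -4·(0) = 0;  2·(5)·(1)·∫sin(2x)·sin(4x) dx = 10·(0) = 0.
  So ∫_0^π u² dx = 2*π + 25*π/2 + π/2 + 0 + 0 + 0 = 15*π.
  (u')² squared terms: (4)²·∫cos(4x)² dx = 16·π/2 = 8*π;  (8)²·∫sin(4x)² dx = 64·π/2 = 32*π;  (10)²·∫cos(2x)² dx = 100·π/2 = 50*π.
  (u')² cross terms: 2·(4)·(8)·∫cos(4x)·sin(4x) dx = 64·(0) = 0;  2·(4)·(10)·∫cos(4x)·cos(2x) dx = 80·(0) = 0;  2·(8)·(10)·∫sin(4x)·cos(2x) dx = 160·(0) = 0.
  So ∫_0^π (u')² dx = 8*π + 32*π + 50*π + 0 + 0 + 0 = 90*π.
||u||_{H^1}^2 = (15*π) + (90*π) = 105*π.


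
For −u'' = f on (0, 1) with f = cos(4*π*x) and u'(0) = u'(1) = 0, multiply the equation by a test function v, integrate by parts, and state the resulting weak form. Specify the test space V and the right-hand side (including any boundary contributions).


V = H^1(0, 1) (no boundary constraint on v; u is determined up to an additive constant); weak form: ∫_0^1 u'v' dx = ∫_0^1 (cos(4*π*x)) v dx for all v ∈ V.

Multiply both sides by a test function v and integrate from 0 to 1:
  ∫_0^1 −u''(x) v(x) dx = ∫_0^1 f(x) v(x) dx.
Integrate the LHS by parts once:
  ∫_0^1 −u'' v dx = −[u'(x) v(x)]_0^1 + ∫_0^1 u'(x) v'(x) dx.
Thus ∫_0^1 u'(x) v'(x) dx = ∫_0^1 f(x) v(x) dx + [u'(x) v(x)]_0^1.
Choose V so that boundary terms are either known or forced to vanish.
u has homogeneous Neumann: u'(0) = u'(1) = 0. So [u' v]_0^1 = 0·v(1) − 0·v(0) = 0 for any v; take V = H^1(0, 1).
Weak formulation: find u (satisfying any essential BC) such that ∫_0^1 u'(x) v'(x) dx = ∫_0^1 f v dx for all v ∈ V (homogeneous Neumann, so boundary terms vanish).
Substituting f(x) = cos(4*π*x), the right-hand side is ∫_0^1 (cos(4*π*x)) v dx.
Compatibility check (pure Neumann): taking v ≡ 1 ∈ V gives 0 = ∫_0^1 f dx + (0) − (0), i.e. ∫_0^1 f dx must equal u'(0) − u'(1) = 0. Indeed ∫_0^1 (cos(4*π*x)) dx = 0, so the data are compatible. The solution is then unique only up to an additive constant (fix it e.g. by requiring ∫_0^1 u dx = 0).


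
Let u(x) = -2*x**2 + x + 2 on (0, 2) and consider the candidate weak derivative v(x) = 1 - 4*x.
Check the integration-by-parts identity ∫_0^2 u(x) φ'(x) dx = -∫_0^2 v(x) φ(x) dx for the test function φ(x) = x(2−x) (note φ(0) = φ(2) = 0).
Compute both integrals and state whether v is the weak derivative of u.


LHS = 4, RHS = 4. Yes, v = u' weakly.

u(x) = -2*x**2 + x + 2, classical derivative u'(x) = 1 - 4*x.
φ(x) = x(2−x), so φ'(x) = 2 - 2*x.
Note φ(0) = φ(2) = 0, so the boundary term u·φ vanishes.
LHS = ∫_0^2 u(x) φ'(x) dx = ∫_0^2 (4*x^3 - 6*x^2 - 2*x + 4) dx. Term by term:
  ∫_0^2 4*x^3 dx = 16;  ∫_0^2 -6*x^2 dx = -16;  ∫_0^2 -2*x dx = -4;
  ∫_0^2 4 dx = 8.
Sum: 16 − 16 − 4 + 8 = 4.
So LHS = 4.
∫_0^2 v(x) φ(x) dx = ∫_0^2 (4*x^3 - 9*x^2 + 2*x) dx. Term by term:
  ∫_0^2 4*x^3 dx = 16;  ∫_0^2 -9*x^2 dx = -24;  ∫_0^2 2*x dx = 4.
Sum: 16 − 24 + 4 = -4.
So RHS = -∫_0^2 v(x) φ(x) dx = 4.
LHS = RHS, so the identity holds for this test φ.
Moreover u is smooth here and v(x) = u'(x) = 1 - 4*x pointwise, so the identity holds for every test function. Hence v is the weak derivative of u.


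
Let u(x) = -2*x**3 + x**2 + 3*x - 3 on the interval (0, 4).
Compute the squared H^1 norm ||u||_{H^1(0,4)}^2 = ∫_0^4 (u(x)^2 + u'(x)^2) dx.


||u||_{H^1}^2 = 226232/21

The H^1 norm (squared) on an interval (0, L) is
  ||u||_{H^1}^2 = ∫_0^L u(x)^2 dx + ∫_0^L u'(x)^2 dx.
Compute u'(x) = -6*x**2 + 2*x + 3.
Then u(x)^2 = 4*x**6 - 4*x**5 - 11*x**4 + 18*x**3 + 3*x**2 - 18*x + 9 and u'(x)^2 = 36*x**4 - 24*x**3 - 32*x**2 + 12*x + 9.
Integrate each monomial from 0 to 4 using ∫_0^4 c·x^n dx = c·4^(n+1)/(n+1):
  ∫_0^4 u(x)^2 dx = ∫_0^4 (4*x^6 - 4*x^5 - 11*x^4 + 18*x^3 + 3*x^2 - 18*x + 9) dx. Term by term:
    ∫_0^4 4*x^6 dx = 65536/7;  ∫_0^4 -4*x^5 dx = -8192/3;  ∫_0^4 -11*x^4 dx = -11264/5;
    ∫_0^4 18*x^3 dx = 1152;  ∫_0^4 3*x^2 dx = 64;  ∫_0^4 -18*x dx = -144;
    ∫_0^4 9 dx = 36.
  Sum: 65536/7 − 8192/3 − 11264/5 + 1152 + 64 − 144 + 36 = 576116/105.
  ∫_0^4 u'(x)^2 dx = ∫_0^4 (36*x^4 - 24*x^3 - 32*x^2 + 12*x + 9) dx. Term by term:
    ∫_0^4 36*x^4 dx = 36864/5;  ∫_0^4 -24*x^3 dx = -1536;  ∫_0^4 -32*x^2 dx = -2048/3;
    ∫_0^4 12*x dx = 96;  ∫_0^4 9 dx = 36.
  Sum: 36864/5 − 1536 − 2048/3 + 96 + 36 = 79292/15.
Adding: ||u||_{H^1}^2 = 576116/105 + 79292/15 = 226232/21.


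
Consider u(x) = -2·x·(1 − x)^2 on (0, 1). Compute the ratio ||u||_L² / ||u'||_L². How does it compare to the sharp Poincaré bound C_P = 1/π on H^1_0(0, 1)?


||u||_L² / ||u'||_L² = sqrt(14)/14 < C_P = 1/π.

u(x) = -2·x·(1 − x)^2, so u'(x) = 2*(1 - 3*x)*(x - 1).
u(x) = -2·x·(1 − x)^2 vanishes at x = 0 and x = 1, so u ∈ H^1_0(0, 1). Differentiate via the product rule and integrate the resulting polynomials term by term.
  ∫_0^1 u² dx = ∫_0^1 (4*x^6 - 16*x^5 + 24*x^4 - 16*x^3 + 4*x^2) dx. Term by term:
    ∫_0^1 4*x^6 dx = 4/7;  ∫_0^1 -16*x^5 dx = -8/3;  ∫_0^1 24*x^4 dx = 24/5;
    ∫_0^1 -16*x^3 dx = -4;  ∫_0^1 4*x^2 dx = 4/3.
  Sum: 4/7 − 8/3 + 24/5 − 4 + 4/3 = 4/105.
  ∫_0^1 (u')² dx = ∫_0^1 (36*x^4 - 96*x^3 + 88*x^2 - 32*x + 4) dx. Term by term:
    ∫_0^1 36*x^4 dx = 36/5;  ∫_0^1 -96*x^3 dx = -24;  ∫_0^1 88*x^2 dx = 88/3;
    ∫_0^1 -32*x dx = -16;  ∫_0^1 4 dx = 4.
  Sum: 36/5 − 24 + 88/3 − 16 + 4 = 8/15.
∫_0^1 u² dx = 4/105, so ||u||_L² = 2*sqrt(105)/105.
∫_0^1 (u')² dx = 8/15, so ||u'||_L² = 2*sqrt(30)/15.
Ratio ||u||_L² / ||u'||_L² = sqrt(14)/14.
Sharp Poincaré constant on H^1_0(0, 1) is C_P = L/π = 1/π, achieved by sin(π·x).
A polynomial bump cannot attain the sharp Poincaré constant (only the first sine eigenfunction does), so the ratio is strictly less than C_P, consistent with ||u||_L² ≤ C_P ||u'||_L².


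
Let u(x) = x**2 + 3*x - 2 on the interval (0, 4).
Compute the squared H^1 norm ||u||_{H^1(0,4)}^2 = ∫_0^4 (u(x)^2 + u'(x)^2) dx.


||u||_{H^1}^2 = 4164/5

The H^1 norm (squared) on an interval (0, L) is
  ||u||_{H^1}^2 = ∫_0^L u(x)^2 dx + ∫_0^L u'(x)^2 dx.
Compute u'(x) = 2*x + 3.
Then u(x)^2 = x**4 + 6*x**3 + 5*x**2 - 12*x + 4 and u'(x)^2 = 4*x**2 + 12*x + 9.
Integrate each monomial from 0 to 4 using ∫_0^4 c·x^n dx = c·4^(n+1)/(n+1):
  ∫_0^4 u(x)^2 dx = ∫_0^4 (x^4 + 6*x^3 + 5*x^2 - 12*x + 4) dx. Term by term:
    ∫_0^4 x^4 dx = 1024/5;  ∫_0^4 6*x^3 dx = 384;  ∫_0^4 5*x^2 dx = 320/3;
    ∫_0^4 -12*x dx = -96;  ∫_0^4 4 dx = 16.
  Sum: 1024/5 + 384 + 320/3 − 96 + 16 = 9232/15.
  ∫_0^4 u'(x)^2 dx = ∫_0^4 (4*x^2 + 12*x + 9) dx. Term by term:
    ∫_0^4 4*x^2 dx = 256/3;  ∫_0^4 12*x dx = 96;  ∫_0^4 9 dx = 36.
  Sum: 256/3 + 96 + 36 = 652/3.
Adding: ||u||_{H^1}^2 = 9232/15 + 652/3 = 4164/5.


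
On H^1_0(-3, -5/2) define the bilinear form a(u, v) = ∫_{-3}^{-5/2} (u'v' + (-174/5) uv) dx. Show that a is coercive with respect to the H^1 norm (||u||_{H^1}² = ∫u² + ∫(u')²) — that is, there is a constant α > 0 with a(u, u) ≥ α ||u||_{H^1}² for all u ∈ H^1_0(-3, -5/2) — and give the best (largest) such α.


α = 2*(-87 + 10*π^2)/(5*(1 + 4*π^2))

Coercivity of a(·,·) on H^1_0(-3, -5/2) means a(u, u) ≥ α ||u||_{H^1}² for every u ∈ H^1_0.
The interval has length L = 1/2, and Poincaré/coercivity depend only on L. Here a(u, u) = ∫(u')² + (-174/5)·∫u².
Here c = -174/5 < 0 with |c| < (π/L)² = 4*π^2, so coercivity still holds. The condition a(u,u) ≥ α||u||_{H^1}² reads (1−α)∫(u')² ≥ (α−c)∫u². Any admissible α is ≤ 1 (rapidly oscillating u have ∫u²/∫(u')² → 0), and α = 1 would force 0 ≥ (1−c)∫u², impossible since c < 1; so 1−α > 0. By the sharp Poincaré inequality on H^1_0 of an interval of length L, ∫(u')² ≥ (π/L)²∫u² with equality for the first sine mode sin(π(x−x₀)/L) (x₀ the left endpoint), so the inequality holds for all u iff (1−α)(π/L)² ≥ α − c, i.e. α ≤ ((π/L)² + c)/((π/L)² + 1) = (1 + c(L/π)²)/(1 + (L/π)²). (Direct route, valid since c ≤ 0: Poincaré gives c∫u² ≥ c(L/π)²∫(u')², so a(u,u) ≥ (1 + c(L/π)²)∫(u')², while ||u||_{H^1}² ≤ (1 + (L/π)²)∫(u')²; dividing yields the same α.) With (π/L)² = 4*π^2 and c = -174/5, the largest admissible constant is α = ((π/L)² + c)/((π/L)² + 1).
Simplifying, α = 2*(-87 + 10*π^2)/(5*(1 + 4*π^2)).


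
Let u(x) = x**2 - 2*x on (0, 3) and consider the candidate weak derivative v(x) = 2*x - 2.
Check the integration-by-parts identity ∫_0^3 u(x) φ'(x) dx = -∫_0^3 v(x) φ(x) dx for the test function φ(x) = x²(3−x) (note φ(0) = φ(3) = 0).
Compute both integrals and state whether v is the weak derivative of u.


LHS = -54/5, RHS = -54/5. Yes, v = u' weakly.

u(x) = x**2 - 2*x, classical derivative u'(x) = 2*x - 2.
φ(x) = x²(3−x), so φ'(x) = 3*x*(2 - x).
Note φ(0) = φ(3) = 0, so the boundary term u·φ vanishes.
LHS = ∫_0^3 u(x) φ'(x) dx = ∫_0^3 (-3*x^4 + 12*x^3 - 12*x^2) dx. Term by term:
  ∫_0^3 -3*x^4 dx = -729/5;  ∫_0^3 12*x^3 dx = 243;  ∫_0^3 -12*x^2 dx = -108.
Sum: -729/5 + 243 − 108 = -54/5.
So LHS = -54/5.
∫_0^3 v(x) φ(x) dx = ∫_0^3 (-2*x^4 + 8*x^3 - 6*x^2) dx. Term by term:
  ∫_0^3 -2*x^4 dx = -486/5;  ∫_0^3 8*x^3 dx = 162;  ∫_0^3 -6*x^2 dx = -54.
Sum: -486/5 + 162 − 54 = 54/5.
So RHS = -∫_0^3 v(x) φ(x) dx = -54/5.
LHS = RHS, so the identity holds for this test φ.
Moreover u is smooth here and v(x) = u'(x) = 2*x - 2 pointwise, so the identity holds for every test function. Hence v is the weak derivative of u.


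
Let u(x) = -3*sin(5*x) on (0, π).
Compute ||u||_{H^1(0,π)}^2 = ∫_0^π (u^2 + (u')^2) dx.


||u||_{H^1(0,π)}^2 = 117*π

u'(x) = -15*cos(5*x).
Expand u² and (u')² and integrate term by term on (0, π), using: for integers n ≥ 1, ∫_0^π sin²(nx) dx = ∫_0^π cos²(nx) dx = π/2; for n ≠ n', ∫_0^π sin(nx)sin(n'x) dx = ∫_0^π cos(nx)cos(n'x) dx = 0; and by product-to-sum, ∫_0^π sin(nx)cos(n'x) dx = ½∫_0^π [sin((n+n')x) + sin((n−n')x)] dx, which is 0 when n+n' is even and 2n/(n²−n'²) when n+n' is odd (it need not vanish on (0, π)).
  u² squared terms: (-3)²·∫sin(5x)² dx = 9·π/2 = 9*π/2.
  So ∫_0^π u² dx = 9*π/2.
  (u')² squared terms: (-15)²·∫cos(5x)² dx = 225·π/2 = 225*π/2.
  So ∫_0^π (u')² dx = 225*π/2.
||u||_{H^1}^2 = (9*π/2) + (225*π/2) = 117*π.


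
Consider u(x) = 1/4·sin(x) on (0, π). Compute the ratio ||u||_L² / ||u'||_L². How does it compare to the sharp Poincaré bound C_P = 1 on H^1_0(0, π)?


||u||_L² / ||u'||_L² = 1 = C_P.

u(x) = 1/4·sin(x), so u'(x) = cos(x)/4.
Writing u(x) = A·sin(kπx/L) with A = 1/4 and k = 1, use ∫_0^L sin²(kπx/L) dx = L/2 and ∫_0^L cos²(kπx/L) dx = L/2.
u² = 1/16·sin²(x) and (u')² = 1/16·cos²(x), and each of sin², cos² integrates to L/2 = π/2 over (0, π).
∫_0^π u² dx = π/32, so ||u||_L² = sqrt(2)*sqrt(π)/8.
∫_0^π (u')² dx = π/32, so ||u'||_L² = sqrt(2)*sqrt(π)/8.
Ratio ||u||_L² / ||u'||_L² = 1.
Sharp Poincaré constant on H^1_0(0, π) is C_P = L/π = 1, achieved by sin(x).
This is the k = 1 eigenfunction (up to amplitude), so the ratio equals the sharp Poincaré constant exactly.


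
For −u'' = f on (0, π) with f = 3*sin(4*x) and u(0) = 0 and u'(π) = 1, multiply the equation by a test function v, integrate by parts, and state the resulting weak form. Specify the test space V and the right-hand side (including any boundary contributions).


V = {v ∈ H^1(0, π) : v(0) = 0} (test functions vanish at x = 0 where u is specified); weak form: ∫_0^π u'v' dx = ∫_0^π (3*sin(4*x)) v dx + v(π) for all v ∈ V.

Multiply both sides by a test function v and integrate from 0 to π:
  ∫_0^π −u''(x) v(x) dx = ∫_0^π f(x) v(x) dx.
Integrate the LHS by parts once:
  ∫_0^π −u'' v dx = −[u'(x) v(x)]_0^π + ∫_0^π u'(x) v'(x) dx.
Thus ∫_0^π u'(x) v'(x) dx = ∫_0^π f(x) v(x) dx + [u'(x) v(x)]_0^π.
Choose V so that boundary terms are either known or forced to vanish.
Mixed BC: u(0) = 0 (Dirichlet) and u'(π) = 1 (Neumann). Define V = {v ∈ H^1(0, π) : v(0) = 0}. Then [u' v]_0^π = u'(π)·v(π) − u'(0)·0 = v(π).
Weak formulation: find u (satisfying any essential BC) such that ∫_0^π u'(x) v'(x) dx = ∫_0^π f v dx + v(π) for all v ∈ V (Dirichlet at 0 absorbed into V; Neumann datum at x = π contributes the boundary term).
Substituting f(x) = 3*sin(4*x), the right-hand side is ∫_0^π (3*sin(4*x)) v dx + v(π).


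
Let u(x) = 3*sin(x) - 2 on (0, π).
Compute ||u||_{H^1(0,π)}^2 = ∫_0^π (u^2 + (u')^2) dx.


||u||_{H^1(0,π)}^2 = -24 + 13*π

u'(x) = 3*cos(x).
Expand u² and (u')² and integrate term by term on (0, π), using: for integers n ≥ 1, ∫_0^π sin²(nx) dx = ∫_0^π cos²(nx) dx = π/2; for n ≠ n', ∫_0^π sin(nx)sin(n'x) dx = ∫_0^π cos(nx)cos(n'x) dx = 0; and by product-to-sum, ∫_0^π sin(nx)cos(n'x) dx = ½∫_0^π [sin((n+n')x) + sin((n−n')x)] dx, which is 0 when n+n' is even and 2n/(n²−n'²) when n+n' is odd (it need not vanish on (0, π)). For the constant mode: ∫_0^π 1 dx = π, ∫_0^π cos(nx) dx = 0, ∫_0^π sin(nx) dx = (1−(−1)^n)/n.
  u² squared terms: (-2)²·∫1 dx = 4·π = 4*π;  (3)²·∫sin(x)² dx = 9·π/2 = 9*π/2.
  u² cross terms: 2·(-2)·(3)·∫1·sin(x) dx = -12·(2) = -24.
  So ∫_0^π u² dx = 4*π + 9*π/2 − 24 = -24 + 17*π/2.
  (u')² squared terms: (3)²·∫cos(x)² dx = 9·π/2 = 9*π/2.
  So ∫_0^π (u')² dx = 9*π/2.
||u||_{H^1}^2 = (-24 + 17*π/2) + (9*π/2) = -24 + 13*π.


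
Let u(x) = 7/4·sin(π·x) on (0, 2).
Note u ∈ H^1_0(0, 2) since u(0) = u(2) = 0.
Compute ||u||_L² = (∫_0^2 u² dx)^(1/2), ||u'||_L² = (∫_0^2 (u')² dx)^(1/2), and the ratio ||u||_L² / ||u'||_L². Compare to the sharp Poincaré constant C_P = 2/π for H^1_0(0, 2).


||u||_L² / ||u'||_L² = 1/π < C_P = 2/π.

u(x) = 7/4·sin(π·x), so u'(x) = 7*π*cos(π*x)/4.
Writing u(x) = A·sin(kπx/L) with A = 7/4 and k = 2, use ∫_0^L sin²(kπx/L) dx = L/2 and ∫_0^L cos²(kπx/L) dx = L/2.
u² = 49/16·sin²(π·x) and (u')² = 49*π^2/16·cos²(π·x), and each of sin², cos² integrates to L/2 = 1 over (0, 2).
∫_0^2 u² dx = 49/16, so ||u||_L² = 7/4.
∫_0^2 (u')² dx = 49*π^2/16, so ||u'||_L² = 7*π/4.
Ratio ||u||_L² / ||u'||_L² = 1/π.
Sharp Poincaré constant on H^1_0(0, 2) is C_P = L/π = 2/π, achieved by sin(π/2·x).
This is the k = 2 harmonic; the ratio L/(kπ) is strictly less than C_P = L/π, consistent with the sharp inequality ||u||_L² ≤ C_P ||u'||_L².


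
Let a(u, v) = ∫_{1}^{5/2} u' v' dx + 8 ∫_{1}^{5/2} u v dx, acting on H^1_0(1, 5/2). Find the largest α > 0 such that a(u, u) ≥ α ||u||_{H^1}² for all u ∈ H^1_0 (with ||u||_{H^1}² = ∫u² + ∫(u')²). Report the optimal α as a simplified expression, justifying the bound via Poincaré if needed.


α = 1

Coercivity of a(·,·) on H^1_0(1, 5/2) means a(u, u) ≥ α ||u||_{H^1}² for every u ∈ H^1_0.
The interval has length L = 3/2, and Poincaré/coercivity depend only on L. Here a(u, u) = ∫(u')² + (8)·∫u².
Here c = 8 ≥ 1, so a(u,u) = ∫(u')² + c∫u² ≥ ∫(u')² + ∫u² = ||u||_{H^1}², i.e. α = 1 works. No larger α is possible: a(u,u) ≥ α||u||_{H^1}² means (1−α)∫(u')² ≥ (α−c)∫u², and for the modes u_n = sin(nπ(x−x₀)/L) (x₀ the left endpoint) one has ∫u_n²/∫(u_n')² = (L/(nπ))² → 0, so a(u_n,u_n)/||u_n||_{H^1}² → 1. Hence the optimal constant is α = 1.
Therefore α = 1.


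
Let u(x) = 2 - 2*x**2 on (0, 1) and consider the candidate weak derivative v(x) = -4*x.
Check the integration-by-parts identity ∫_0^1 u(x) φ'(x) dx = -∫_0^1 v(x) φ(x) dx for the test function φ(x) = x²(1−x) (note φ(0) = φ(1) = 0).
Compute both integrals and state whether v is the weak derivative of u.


LHS = 1/5, RHS = 1/5. Yes, v = u' weakly.

u(x) = 2 - 2*x**2, classical derivative u'(x) = -4*x.
φ(x) = x²(1−x), so φ'(x) = x*(2 - 3*x).
Note φ(0) = φ(1) = 0, so the boundary term u·φ vanishes.
LHS = ∫_0^1 u(x) φ'(x) dx = ∫_0^1 (6*x^4 - 4*x^3 - 6*x^2 + 4*x) dx. Term by term:
  ∫_0^1 6*x^4 dx = 6/5;  ∫_0^1 -4*x^3 dx = -1;  ∫_0^1 -6*x^2 dx = -2;
  ∫_0^1 4*x dx = 2.
Sum: 6/5 − 1 − 2 + 2 = 1/5.
So LHS = 1/5.
∫_0^1 v(x) φ(x) dx = ∫_0^1 (4*x^4 - 4*x^3) dx. Term by term:
  ∫_0^1 4*x^4 dx = 4/5;  ∫_0^1 -4*x^3 dx = -1.
Sum: 4/5 − 1 = -1/5.
So RHS = -∫_0^1 v(x) φ(x) dx = 1/5.
LHS = RHS, so the identity holds for this test φ.
Moreover u is smooth here and v(x) = u'(x) = -4*x pointwise, so the identity holds for every test function. Hence v is the weak derivative of u.


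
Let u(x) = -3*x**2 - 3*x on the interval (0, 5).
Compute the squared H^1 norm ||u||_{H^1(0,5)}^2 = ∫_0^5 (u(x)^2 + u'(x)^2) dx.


||u||_{H^1}^2 = 21615/2

The H^1 norm (squared) on an interval (0, L) is
  ||u||_{H^1}^2 = ∫_0^L u(x)^2 dx + ∫_0^L u'(x)^2 dx.
Compute u'(x) = -6*x - 3.
Then u(x)^2 = 9*x**4 + 18*x**3 + 9*x**2 and u'(x)^2 = 36*x**2 + 36*x + 9.
Integrate each monomial from 0 to 5 using ∫_0^5 c·x^n dx = c·5^(n+1)/(n+1):
  ∫_0^5 u(x)^2 dx = ∫_0^5 (9*x^4 + 18*x^3 + 9*x^2) dx. Term by term:
    ∫_0^5 9*x^4 dx = 5625;  ∫_0^5 18*x^3 dx = 5625/2;  ∫_0^5 9*x^2 dx = 375.
  Sum: 5625 + 5625/2 + 375 = 17625/2.
  ∫_0^5 u'(x)^2 dx = ∫_0^5 (36*x^2 + 36*x + 9) dx. Term by term:
    ∫_0^5 36*x^2 dx = 1500;  ∫_0^5 36*x dx = 450;  ∫_0^5 9 dx = 45.
  Sum: 1500 + 450 + 45 = 1995.
Adding: ||u||_{H^1}^2 = 17625/2 + 1995 = 21615/2.


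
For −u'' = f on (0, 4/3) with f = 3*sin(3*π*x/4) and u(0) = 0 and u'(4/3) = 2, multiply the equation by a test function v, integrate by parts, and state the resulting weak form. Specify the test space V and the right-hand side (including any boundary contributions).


V = {v ∈ H^1(0, 4/3) : v(0) = 0} (test functions vanish at x = 0 where u is specified); weak form: ∫_0^4/3 u'v' dx = ∫_0^4/3 (3*sin(3*π*x/4)) v dx + 2·v(4/3) for all v ∈ V.

Multiply both sides by a test function v and integrate from 0 to 4/3:
  ∫_0^4/3 −u''(x) v(x) dx = ∫_0^4/3 f(x) v(x) dx.
Integrate the LHS by parts once:
  ∫_0^4/3 −u'' v dx = −[u'(x) v(x)]_0^4/3 + ∫_0^4/3 u'(x) v'(x) dx.
Thus ∫_0^4/3 u'(x) v'(x) dx = ∫_0^4/3 f(x) v(x) dx + [u'(x) v(x)]_0^4/3.
Choose V so that boundary terms are either known or forced to vanish.
Mixed BC: u(0) = 0 (Dirichlet) and u'(4/3) = 2 (Neumann). Define V = {v ∈ H^1(0, 4/3) : v(0) = 0}. Then [u' v]_0^4/3 = u'(4/3)·v(4/3) − u'(0)·0 = 2·v(4/3).
Weak formulation: find u (satisfying any essential BC) such that ∫_0^4/3 u'(x) v'(x) dx = ∫_0^4/3 f v dx + 2·v(4/3) for all v ∈ V (Dirichlet at 0 absorbed into V; Neumann datum at x = 4/3 contributes the boundary term).
Substituting f(x) = 3*sin(3*π*x/4), the right-hand side is ∫_0^4/3 (3*sin(3*π*x/4)) v dx + 2·v(4/3).


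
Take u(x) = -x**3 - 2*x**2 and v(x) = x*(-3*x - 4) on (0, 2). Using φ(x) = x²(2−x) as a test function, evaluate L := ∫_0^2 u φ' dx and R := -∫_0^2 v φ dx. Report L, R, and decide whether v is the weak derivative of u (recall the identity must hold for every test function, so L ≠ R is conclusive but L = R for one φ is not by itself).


LHS = 64/5, RHS = 64/5. Yes, v = u' weakly.

u(x) = -x**3 - 2*x**2, classical derivative u'(x) = -3*x**2 - 4*x.
φ(x) = x²(2−x), so φ'(x) = x*(4 - 3*x).
Note φ(0) = φ(2) = 0, so the boundary term u·φ vanishes.
LHS = ∫_0^2 u(x) φ'(x) dx = ∫_0^2 (3*x^5 + 2*x^4 - 8*x^3) dx. Term by term:
  ∫_0^2 3*x^5 dx = 32;  ∫_0^2 2*x^4 dx = 64/5;  ∫_0^2 -8*x^3 dx = -32.
Sum: 32 + 64/5 − 32 = 64/5.
So LHS = 64/5.
∫_0^2 v(x) φ(x) dx = ∫_0^2 (3*x^5 - 2*x^4 - 8*x^3) dx. Term by term:
  ∫_0^2 3*x^5 dx = 32;  ∫_0^2 -2*x^4 dx = -64/5;  ∫_0^2 -8*x^3 dx = -32.
Sum: 32 − 64/5 − 32 = -64/5.
So RHS = -∫_0^2 v(x) φ(x) dx = 64/5.
LHS = RHS, so the identity holds for this test φ.
Moreover u is smooth here and v(x) = u'(x) = -3*x**2 - 4*x pointwise, so the identity holds for every test function. Hence v is the weak derivative of u.


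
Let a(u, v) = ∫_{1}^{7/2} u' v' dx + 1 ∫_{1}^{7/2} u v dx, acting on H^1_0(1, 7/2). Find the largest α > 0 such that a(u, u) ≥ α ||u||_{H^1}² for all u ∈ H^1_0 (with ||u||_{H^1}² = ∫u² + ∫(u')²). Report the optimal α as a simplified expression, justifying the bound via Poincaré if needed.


α = 1

Coercivity of a(·,·) on H^1_0(1, 7/2) means a(u, u) ≥ α ||u||_{H^1}² for every u ∈ H^1_0.
The interval has length L = 5/2, and Poincaré/coercivity depend only on L. Here a(u, u) = ∫(u')² + (1)·∫u².
Here c = 1 ≥ 1, so a(u,u) = ∫(u')² + c∫u² ≥ ∫(u')² + ∫u² = ||u||_{H^1}², i.e. α = 1 works. No larger α is possible: a(u,u) ≥ α||u||_{H^1}² means (1−α)∫(u')² ≥ (α−c)∫u², and for the modes u_n = sin(nπ(x−x₀)/L) (x₀ the left endpoint) one has ∫u_n²/∫(u_n')² = (L/(nπ))² → 0, so a(u_n,u_n)/||u_n||_{H^1}² → 1. Hence the optimal constant is α = 1.
Therefore α = 1.


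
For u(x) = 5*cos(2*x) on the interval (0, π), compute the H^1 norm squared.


||u||_{H^1(0,π)}^2 = 125*π/2

u'(x) = -10*sin(2*x).
Expand u² and (u')² and integrate term by term on (0, π), using: for integers n ≥ 1, ∫_0^π sin²(nx) dx = ∫_0^π cos²(nx) dx = π/2; for n ≠ n', ∫_0^π sin(nx)sin(n'x) dx = ∫_0^π cos(nx)cos(n'x) dx = 0; and by product-to-sum, ∫_0^π sin(nx)cos(n'x) dx = ½∫_0^π [sin((n+n')x) + sin((n−n')x)] dx, which is 0 when n+n' is even and 2n/(n²−n'²) when n+n' is odd (it need not vanish on (0, π)).
  u² squared terms: (5)²·∫cos(2x)² dx = 25·π/2 = 25*π/2.
  So ∫_0^π u² dx = 25*π/2.
  (u')² squared terms: (-10)²·∫sin(2x)² dx = 100·π/2 = 50*π.
  So ∫_0^π (u')² dx = 50*π.
||u||_{H^1}^2 = (25*π/2) + (50*π) = 125*π/2.


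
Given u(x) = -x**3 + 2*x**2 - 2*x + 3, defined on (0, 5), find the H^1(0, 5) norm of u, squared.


||u||_{H^1}^2 = 293155/42

The H^1 norm (squared) on an interval (0, L) is
  ||u||_{H^1}^2 = ∫_0^L u(x)^2 dx + ∫_0^L u'(x)^2 dx.
Compute u'(x) = -3*x**2 + 4*x - 2.
Then u(x)^2 = x**6 - 4*x**5 + 8*x**4 - 14*x**3 + 16*x**2 - 12*x + 9 and u'(x)^2 = 9*x**4 - 24*x**3 + 28*x**2 - 16*x + 4.
Integrate each monomial from 0 to 5 using ∫_0^5 c·x^n dx = c·5^(n+1)/(n+1):
  ∫_0^5 u(x)^2 dx = ∫_0^5 (x^6 - 4*x^5 + 8*x^4 - 14*x^3 + 16*x^2 - 12*x + 9) dx. Term by term:
    ∫_0^5 x^6 dx = 78125/7;  ∫_0^5 -4*x^5 dx = -31250/3;  ∫_0^5 8*x^4 dx = 5000;
    ∫_0^5 -14*x^3 dx = -4375/2;  ∫_0^5 16*x^2 dx = 2000/3;  ∫_0^5 -12*x dx = -150;
    ∫_0^5 9 dx = 45.
  Sum: 78125/7 − 31250/3 + 5000 − 4375/2 + 2000/3 − 150 + 45 = 57655/14.
  ∫_0^5 u'(x)^2 dx = ∫_0^5 (9*x^4 - 24*x^3 + 28*x^2 - 16*x + 4) dx. Term by term:
    ∫_0^5 9*x^4 dx = 5625;  ∫_0^5 -24*x^3 dx = -3750;  ∫_0^5 28*x^2 dx = 3500/3;
    ∫_0^5 -16*x dx = -200;  ∫_0^5 4 dx = 20.
  Sum: 5625 − 3750 + 3500/3 − 200 + 20 = 8585/3.
Adding: ||u||_{H^1}^2 = 57655/14 + 8585/3 = 293155/42.


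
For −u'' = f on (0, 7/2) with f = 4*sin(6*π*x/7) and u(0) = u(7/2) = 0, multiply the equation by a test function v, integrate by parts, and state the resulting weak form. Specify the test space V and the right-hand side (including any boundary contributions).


V = H^1_0(0, 7/2) (so v(0) = v(7/2) = 0); weak form: ∫_0^7/2 u'v' dx = ∫_0^7/2 (4*sin(6*π*x/7)) v dx for all v ∈ V.

Multiply both sides by a test function v and integrate from 0 to 7/2:
  ∫_0^7/2 −u''(x) v(x) dx = ∫_0^7/2 f(x) v(x) dx.
Integrate the LHS by parts once:
  ∫_0^7/2 −u'' v dx = −[u'(x) v(x)]_0^7/2 + ∫_0^7/2 u'(x) v'(x) dx.
Thus ∫_0^7/2 u'(x) v'(x) dx = ∫_0^7/2 f(x) v(x) dx + [u'(x) v(x)]_0^7/2.
Choose V so that boundary terms are either known or forced to vanish.
u is Dirichlet: u(0) = u(7/2) = 0. Let V = H^1_0(0, 7/2); then v(0) = v(7/2) = 0, and [u' v]_0^7/2 = 0.
Weak formulation: find u (satisfying any essential BC) such that ∫_0^7/2 u'(x) v'(x) dx = ∫_0^7/2 f v dx for all v ∈ V.
Substituting f(x) = 4*sin(6*π*x/7), the right-hand side is ∫_0^7/2 (4*sin(6*π*x/7)) v dx.


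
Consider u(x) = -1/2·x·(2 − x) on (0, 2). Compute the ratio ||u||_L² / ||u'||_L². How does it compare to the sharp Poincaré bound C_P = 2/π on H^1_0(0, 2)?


||u||_L² / ||u'||_L² = sqrt(10)/5 < C_P = 2/π.

u(x) = -1/2·x·(2 − x), so u'(x) = x - 1.
u(x) = -1/2·x·(2 − x) vanishes at x = 0 and x = 2, so u ∈ H^1_0(0, 2). Differentiate via the product rule and integrate the resulting polynomials term by term.
  ∫_0^2 u² dx = ∫_0^2 (x^4/4 - x^3 + x^2) dx. Term by term:
    ∫_0^2 x^4/4 dx = 8/5;  ∫_0^2 -x^3 dx = -4;  ∫_0^2 x^2 dx = 8/3.
  Sum: 8/5 − 4 + 8/3 = 4/15.
  ∫_0^2 (u')² dx = ∫_0^2 (x^2 - 2*x + 1) dx. Term by term:
    ∫_0^2 x^2 dx = 8/3;  ∫_0^2 -2*x dx = -4;  ∫_0^2 1 dx = 2.
  Sum: 8/3 − 4 + 2 = 2/3.
∫_0^2 u² dx = 4/15, so ||u||_L² = 2*sqrt(15)/15.
∫_0^2 (u')² dx = 2/3, so ||u'||_L² = sqrt(6)/3.
Ratio ||u||_L² / ||u'||_L² = sqrt(10)/5.
Sharp Poincaré constant on H^1_0(0, 2) is C_P = L/π = 2/π, achieved by sin(π/2·x).
A polynomial bump cannot attain the sharp Poincaré constant (only the first sine eigenfunction does), so the ratio is strictly less than C_P, consistent with ||u||_L² ≤ C_P ||u'||_L².


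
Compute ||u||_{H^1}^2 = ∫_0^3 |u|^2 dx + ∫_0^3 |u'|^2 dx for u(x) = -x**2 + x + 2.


||u||_{H^1}^2 = 321/10

The H^1 norm (squared) on an interval (0, L) is
  ||u||_{H^1}^2 = ∫_0^L u(x)^2 dx + ∫_0^L u'(x)^2 dx.
Compute u'(x) = 1 - 2*x.
Then u(x)^2 = x**4 - 2*x**3 - 3*x**2 + 4*x + 4 and u'(x)^2 = 4*x**2 - 4*x + 1.
Integrate each monomial from 0 to 3 using ∫_0^3 c·x^n dx = c·3^(n+1)/(n+1):
  ∫_0^3 u(x)^2 dx = ∫_0^3 (x^4 - 2*x^3 - 3*x^2 + 4*x + 4) dx. Term by term:
    ∫_0^3 x^4 dx = 243/5;  ∫_0^3 -2*x^3 dx = -81/2;  ∫_0^3 -3*x^2 dx = -27;
    ∫_0^3 4*x dx = 18;  ∫_0^3 4 dx = 12.
  Sum: 243/5 − 81/2 − 27 + 18 + 12 = 111/10.
  ∫_0^3 u'(x)^2 dx = ∫_0^3 (4*x^2 - 4*x + 1) dx. Term by term:
    ∫_0^3 4*x^2 dx = 36;  ∫_0^3 -4*x dx = -18;  ∫_0^3 1 dx = 3.
  Sum: 36 − 18 + 3 = 21.
Adding: ||u||_{H^1}^2 = 111/10 + 21 = 321/10.


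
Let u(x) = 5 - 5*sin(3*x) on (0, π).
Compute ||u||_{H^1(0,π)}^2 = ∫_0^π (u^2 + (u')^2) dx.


||u||_{H^1(0,π)}^2 = -100/3 + 150*π

u'(x) = -15*cos(3*x).
Expand u² and (u')² and integrate term by term on (0, π), using: for integers n ≥ 1, ∫_0^π sin²(nx) dx = ∫_0^π cos²(nx) dx = π/2; for n ≠ n', ∫_0^π sin(nx)sin(n'x) dx = ∫_0^π cos(nx)cos(n'x) dx = 0; and by product-to-sum, ∫_0^π sin(nx)cos(n'x) dx = ½∫_0^π [sin((n+n')x) + sin((n−n')x)] dx, which is 0 when n+n' is even and 2n/(n²−n'²) when n+n' is odd (it need not vanish on (0, π)). For the constant mode: ∫_0^π 1 dx = π, ∫_0^π cos(nx) dx = 0, ∫_0^π sin(nx) dx = (1−(−1)^n)/n.
  u² squared terms: (5)²·∫1 dx = 25·π = 25*π;  (-5)²·∫sin(3x)² dx = 25·π/2 = 25*π/2.
  u² cross terms: 2·(5)·(-5)·∫1·sin(3x) dx = -50·(2/3) = -100/3.
  So ∫_0^π u² dx = 25*π + 25*π/2 − 100/3 = -100/3 + 75*π/2.
  (u')² squared terms: (-15)²·∫cos(3x)² dx = 225·π/2 = 225*π/2.
  So ∫_0^π (u')² dx = 225*π/2.
||u||_{H^1}^2 = (-100/3 + 75*π/2) + (225*π/2) = -100/3 + 150*π.


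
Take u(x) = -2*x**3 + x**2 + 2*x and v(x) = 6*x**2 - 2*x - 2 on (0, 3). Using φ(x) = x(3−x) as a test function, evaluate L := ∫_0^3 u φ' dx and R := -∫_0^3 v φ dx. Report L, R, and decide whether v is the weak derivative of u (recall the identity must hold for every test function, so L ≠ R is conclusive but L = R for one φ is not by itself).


LHS = 252/5, RHS = -252/5. No, v is not the weak derivative of u.

u(x) = -2*x**3 + x**2 + 2*x, classical derivative u'(x) = -6*x**2 + 2*x + 2.
φ(x) = x(3−x), so φ'(x) = 3 - 2*x.
Note φ(0) = φ(3) = 0, so the boundary term u·φ vanishes.
LHS = ∫_0^3 u(x) φ'(x) dx = ∫_0^3 (4*x^4 - 8*x^3 - x^2 + 6*x) dx. Term by term:
  ∫_0^3 4*x^4 dx = 972/5;  ∫_0^3 -8*x^3 dx = -162;  ∫_0^3 -x^2 dx = -9;
  ∫_0^3 6*x dx = 27.
Sum: 972/5 − 162 − 9 + 27 = 252/5.
So LHS = 252/5.
∫_0^3 v(x) φ(x) dx = ∫_0^3 (-6*x^4 + 20*x^3 - 4*x^2 - 6*x) dx. Term by term:
  ∫_0^3 -6*x^4 dx = -1458/5;  ∫_0^3 20*x^3 dx = 405;  ∫_0^3 -4*x^2 dx = -36;
  ∫_0^3 -6*x dx = -27.
Sum: -1458/5 + 405 − 36 − 27 = 252/5.
So RHS = -∫_0^3 v(x) φ(x) dx = -252/5.
LHS − RHS = 504/5 ≠ 0, so the identity fails.
(For a valid weak derivative the identity must hold for EVERY test function, in particular this one. The failure shows v is NOT the weak derivative of u.)
Correct weak derivative would be u'(x) = -6*x**2 + 2*x + 2.


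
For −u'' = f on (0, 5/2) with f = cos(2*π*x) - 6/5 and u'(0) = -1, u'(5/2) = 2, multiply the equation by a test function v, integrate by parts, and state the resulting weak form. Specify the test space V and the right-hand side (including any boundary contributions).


V = H^1(0, 5/2) (v unrestricted at boundary; u is determined up to an additive constant); weak form: ∫_0^5/2 u'v' dx = ∫_0^5/2 (cos(2*π*x) - 6/5) v dx + 2·v(5/2) + v(0) for all v ∈ V.

Multiply both sides by a test function v and integrate from 0 to 5/2:
  ∫_0^5/2 −u''(x) v(x) dx = ∫_0^5/2 f(x) v(x) dx.
Integrate the LHS by parts once:
  ∫_0^5/2 −u'' v dx = −[u'(x) v(x)]_0^5/2 + ∫_0^5/2 u'(x) v'(x) dx.
Thus ∫_0^5/2 u'(x) v'(x) dx = ∫_0^5/2 f(x) v(x) dx + [u'(x) v(x)]_0^5/2.
Choose V so that boundary terms are either known or forced to vanish.
u has inhomogeneous Neumann u'(0) = -1, u'(5/2) = 2. [u' v]_0^5/2 = (2)·v(5/2) − (-1)·v(0) = 2·v(5/2) + v(0). Take V = H^1(0, 5/2); boundary term becomes part of RHS.
Weak formulation: find u (satisfying any essential BC) such that ∫_0^5/2 u'(x) v'(x) dx = ∫_0^5/2 f v dx + 2·v(5/2) + v(0) for all v ∈ V (Neumann data are natural BCs: they enter the RHS as boundary terms).
Substituting f(x) = cos(2*π*x) - 6/5, the right-hand side is ∫_0^5/2 (cos(2*π*x) - 6/5) v dx + 2·v(5/2) + v(0).
Compatibility check (pure Neumann): taking v ≡ 1 ∈ V gives 0 = ∫_0^5/2 f dx + (2) − (-1), i.e. ∫_0^5/2 f dx must equal u'(0) − u'(5/2) = -3. Indeed ∫_0^5/2 (cos(2*π*x) - 6/5) dx = -3, so the data are compatible. The solution is then unique only up to an additive constant (fix it e.g. by requiring ∫_0^5/2 u dx = 0).
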